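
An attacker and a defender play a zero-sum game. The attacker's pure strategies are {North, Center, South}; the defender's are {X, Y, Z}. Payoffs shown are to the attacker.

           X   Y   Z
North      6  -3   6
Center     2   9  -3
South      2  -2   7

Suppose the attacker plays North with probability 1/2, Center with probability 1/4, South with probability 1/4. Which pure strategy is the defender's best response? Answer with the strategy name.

Y

If the defender plays X, the attacker's expected payoff is (1/2)·6 + (1/4)·2 + (1/4)·2 = 4.
If the defender plays Y, the attacker's expected payoff is (1/2)·(-3) + (1/4)·9 + (1/4)·(-2) = 1/4.
If the defender plays Z, the attacker's expected payoff is (1/2)·6 + (1/4)·(-3) + (1/4)·7 = 4.
The defender minimizes the attacker's payoff; the smallest is 1/4, so the best response is Y.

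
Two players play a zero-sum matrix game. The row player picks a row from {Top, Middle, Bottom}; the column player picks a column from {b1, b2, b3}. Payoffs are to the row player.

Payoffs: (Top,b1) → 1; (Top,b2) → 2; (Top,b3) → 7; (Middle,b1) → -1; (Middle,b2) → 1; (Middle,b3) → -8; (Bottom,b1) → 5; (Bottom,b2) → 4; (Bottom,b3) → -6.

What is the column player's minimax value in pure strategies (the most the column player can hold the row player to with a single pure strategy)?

4

Column maxima: b1 → 5, b2 → 4, b3 → 7.
The smallest of these is 4.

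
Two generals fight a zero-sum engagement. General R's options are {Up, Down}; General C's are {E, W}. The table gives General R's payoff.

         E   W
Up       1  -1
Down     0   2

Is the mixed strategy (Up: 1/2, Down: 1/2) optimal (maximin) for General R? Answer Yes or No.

Against E this mix gives (1/2)·1 + (1/2)·0 = 1/2.
Against W this mix gives (1/2)·(-1) + (1/2)·2 = 1/2.
All of General C's active replies (E, W) yield 1/2, and no column does worse for General R. The mix makes General C indifferent and guarantees 1/2, so it is optimal.

Yes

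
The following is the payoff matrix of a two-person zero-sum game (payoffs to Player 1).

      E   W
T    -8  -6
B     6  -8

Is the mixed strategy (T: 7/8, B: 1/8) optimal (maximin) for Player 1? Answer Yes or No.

Yes

Against E this mix gives (7/8)·(-8) + (1/8)·6 = -25/4.
Against W this mix gives (7/8)·(-6) + (1/8)·(-8) = -25/4.
All of Player 2's active replies (E, W) yield -25/4, and no column does worse for Player 1. The mix makes Player 2 indifferent and guarantees -25/4, so it is optimal.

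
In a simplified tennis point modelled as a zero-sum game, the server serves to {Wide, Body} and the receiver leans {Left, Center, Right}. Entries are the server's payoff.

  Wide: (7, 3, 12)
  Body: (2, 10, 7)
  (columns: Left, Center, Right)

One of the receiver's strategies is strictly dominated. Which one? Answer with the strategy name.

Right

Left holds the server's payoff strictly below Right in every row: 7 < 12, 2 < 7.
So Right is strictly dominated for the receiver.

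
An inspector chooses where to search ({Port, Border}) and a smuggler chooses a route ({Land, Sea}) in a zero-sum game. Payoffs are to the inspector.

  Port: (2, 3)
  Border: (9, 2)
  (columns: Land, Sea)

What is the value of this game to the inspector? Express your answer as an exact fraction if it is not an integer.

23/8

Row minima: Port → 2, Border → 2; maximin = 2.
Column maxima: Land → 9, Sea → 3; minimax = 3.
2 ≠ 3, so there is no saddle point; optimal play is mixed.
Let the inspector play Port with probability p. Expected payoff against Land: 2p + 9(1−p) = −7p + 9; against Sea: 3p + 2(1−p) = p + 2.
Setting these equal: −7p + 9 = p + 2 ⇒ −8p = -7 ⇒ p = 7/8, and the value is (-7)·(7/8) + 9 = 23/8.
For the smuggler: with q = P(Land), equating Port's and Border's payoffs gives −q + 3 = 7q + 2 ⇒ q = 1/8.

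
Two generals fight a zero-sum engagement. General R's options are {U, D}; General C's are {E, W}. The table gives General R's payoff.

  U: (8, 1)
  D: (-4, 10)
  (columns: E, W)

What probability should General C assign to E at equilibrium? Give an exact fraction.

3/7

Row minima: U → 1, D → -4; maximin = 1.
Column maxima: E → 8, W → 10; minimax = 8.
1 ≠ 8, so there is no saddle point; optimal play is mixed.
Let General R play U with probability p. Expected payoff against E: 8p + (-4)(1−p) = 12p − 4; against W: 1p + 10(1−p) = −9p + 10.
Setting these equal: 12p − 4 = −9p + 10 ⇒ 21p = 14 ⇒ p = 2/3, and the value is (12)·(2/3) − 4 = 4.
For General C: with q = P(E), equating U's and D's payoffs gives 7q + 1 = −14q + 10 ⇒ q = 3/7.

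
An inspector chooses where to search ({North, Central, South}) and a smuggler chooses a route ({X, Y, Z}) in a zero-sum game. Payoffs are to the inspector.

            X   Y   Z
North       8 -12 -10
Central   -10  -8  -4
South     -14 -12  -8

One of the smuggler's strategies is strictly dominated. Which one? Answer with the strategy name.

Y holds the inspector's payoff strictly below Z in every row: -12 < -10, -8 < -4, -12 < -8.
So Z is strictly dominated for the smuggler.

Z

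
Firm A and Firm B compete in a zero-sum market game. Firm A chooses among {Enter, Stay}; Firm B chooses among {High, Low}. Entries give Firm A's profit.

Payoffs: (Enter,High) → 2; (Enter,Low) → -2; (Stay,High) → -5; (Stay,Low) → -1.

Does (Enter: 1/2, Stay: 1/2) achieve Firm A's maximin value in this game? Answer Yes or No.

Yes

Against High this mix gives (1/2)·2 + (1/2)·(-5) = -3/2.
Against Low this mix gives (1/2)·(-2) + (1/2)·(-1) = -3/2.
All of Firm B's active replies (High, Low) yield -3/2, and no column does worse for Firm A. The mix makes Firm B indifferent and guarantees -3/2, so it is optimal.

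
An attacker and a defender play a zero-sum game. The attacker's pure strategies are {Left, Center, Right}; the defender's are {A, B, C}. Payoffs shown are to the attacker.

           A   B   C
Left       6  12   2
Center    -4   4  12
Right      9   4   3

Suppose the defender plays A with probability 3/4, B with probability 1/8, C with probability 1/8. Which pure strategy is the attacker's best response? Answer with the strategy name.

Right

Expected payoff of Left: (3/4)·6 + (1/8)·12 + (1/8)·2 = 25/4.
Expected payoff of Center: (3/4)·(-4) + (1/8)·4 + (1/8)·12 = -1.
Expected payoff of Right: (3/4)·9 + (1/8)·4 + (1/8)·3 = 61/8.
The largest is 61/8, so the attacker's best response is Right.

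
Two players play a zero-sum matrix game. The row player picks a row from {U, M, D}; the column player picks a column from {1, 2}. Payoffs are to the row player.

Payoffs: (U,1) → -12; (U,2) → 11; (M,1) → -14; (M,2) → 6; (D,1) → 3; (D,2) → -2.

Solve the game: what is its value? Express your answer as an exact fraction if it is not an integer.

9/28

Row minima: U → -12, M → -14, D → -2; maximin = -2.
Column maxima: 1 → 3, 2 → 11; minimax = 3.
-2 ≠ 3, so there is no saddle point; optimal play is mixed.
M is strictly dominated by U, so the row player never plays it.
On the remaining 2×2 (U, D vs 1, 2):
Let the row player play U with probability p. Expected payoff against 1: (-12)p + 3(1−p) = −15p + 3; against 2: 11p + (-2)(1−p) = 13p − 2.
Setting these equal: −15p + 3 = 13p − 2 ⇒ −28p = -5 ⇒ p = 5/28, and the value is (-15)·(5/28) + 3 = 9/28.
For the column player: with q = P(1), equating U's and D's payoffs gives −23q + 11 = 5q − 2 ⇒ q = 13/28.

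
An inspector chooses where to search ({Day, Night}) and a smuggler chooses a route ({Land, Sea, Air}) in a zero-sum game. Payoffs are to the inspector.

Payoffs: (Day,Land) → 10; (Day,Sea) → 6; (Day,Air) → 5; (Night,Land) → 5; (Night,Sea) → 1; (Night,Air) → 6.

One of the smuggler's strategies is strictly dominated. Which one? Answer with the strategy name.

Land

Sea holds the inspector's payoff strictly below Land in every row: 6 < 10, 1 < 5.
So Land is strictly dominated for the smuggler.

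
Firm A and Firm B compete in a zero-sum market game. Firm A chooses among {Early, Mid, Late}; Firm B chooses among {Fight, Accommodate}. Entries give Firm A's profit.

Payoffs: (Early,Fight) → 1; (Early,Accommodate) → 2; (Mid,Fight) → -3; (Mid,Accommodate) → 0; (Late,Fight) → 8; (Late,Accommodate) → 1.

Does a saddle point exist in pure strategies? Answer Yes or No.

No

Row minima: Early → 1, Mid → -3, Late → 1; maximin = 1.
Column maxima: Fight → 8, Accommodate → 2; minimax = 2.
1 ≠ 2, so no pure-strategy equilibrium exists.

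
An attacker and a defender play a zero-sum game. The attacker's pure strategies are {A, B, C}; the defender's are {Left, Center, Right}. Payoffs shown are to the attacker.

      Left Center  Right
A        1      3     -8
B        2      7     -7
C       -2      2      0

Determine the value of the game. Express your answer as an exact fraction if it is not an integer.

-14/11

Row minima: A → -8, B → -7, C → -2; maximin = -2.
Column maxima: Left → 2, Center → 7, Right → 0; minimax = 0.
-2 ≠ 0, so there is no saddle point; optimal play is mixed.
A is strictly dominated by B, so the attacker never plays it.
Center is strictly dominated by Left (it gives the attacker strictly more in every row), so the defender never plays it.
On the remaining 2×2 (B, C vs Left, Right):
Let the attacker play B with probability p. Expected payoff against Left: 2p + (-2)(1−p) = 4p − 2; against Right: (-7)p + 0(1−p) = −7p.
Setting these equal: 4p − 2 = −7p ⇒ 11p = 2 ⇒ p = 2/11, and the value is (4)·(2/11) − 2 = -14/11.
For the defender: with q = P(Left), equating B's and C's payoffs gives 9q − 7 = −2q ⇒ q = 7/11.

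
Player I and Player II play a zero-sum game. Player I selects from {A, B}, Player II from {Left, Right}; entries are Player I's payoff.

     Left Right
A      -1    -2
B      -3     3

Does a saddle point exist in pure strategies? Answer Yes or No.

No

Row minima: A → -2, B → -3; maximin = -2.
Column maxima: Left → -1, Right → 3; minimax = -1.
-2 ≠ -1, so no pure-strategy equilibrium exists.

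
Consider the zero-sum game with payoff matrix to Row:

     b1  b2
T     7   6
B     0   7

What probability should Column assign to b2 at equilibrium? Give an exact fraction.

7/8

Row minima: T → 6, B → 0; maximin = 6.
Column maxima: b1 → 7, b2 → 7; minimax = 7.
6 ≠ 7, so there is no saddle point; optimal play is mixed.
Let Row play T with probability p. Expected payoff against b1: 7p + 0(1−p) = 7p; against b2: 6p + 7(1−p) = −p + 7.
Setting these equal: 7p = −p + 7 ⇒ 8p = 7 ⇒ p = 7/8, and the value is (7)·(7/8) = 49/8.
For Column: with q = P(b1), equating T's and B's payoffs gives q + 6 = −7q + 7 ⇒ q = 1/8.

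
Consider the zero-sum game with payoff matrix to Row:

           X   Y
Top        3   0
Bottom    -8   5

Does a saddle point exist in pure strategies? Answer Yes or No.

No

Row minima: Top → 0, Bottom → -8; maximin = 0.
Column maxima: X → 3, Y → 5; minimax = 3.
0 ≠ 3, so no pure-strategy equilibrium exists.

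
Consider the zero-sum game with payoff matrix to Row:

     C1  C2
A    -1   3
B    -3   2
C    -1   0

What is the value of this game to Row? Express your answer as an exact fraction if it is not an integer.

Row minima: A → -1, B → -3, C → -1; maximin = -1.
Column maxima: C1 → -1, C2 → 3; minimax = -1.
Since maximin = minimax = -1, there is a saddle point and the value is -1.

-1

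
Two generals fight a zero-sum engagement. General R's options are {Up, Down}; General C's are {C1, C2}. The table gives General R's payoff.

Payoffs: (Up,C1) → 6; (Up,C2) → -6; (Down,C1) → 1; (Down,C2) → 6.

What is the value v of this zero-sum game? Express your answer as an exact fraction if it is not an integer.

42/17

Row minima: Up → -6, Down → 1; maximin = 1.
Column maxima: C1 → 6, C2 → 6; minimax = 6.
1 ≠ 6, so there is no saddle point; optimal play is mixed.
Let General R play Up with probability p. Expected payoff against C1: 6p + 1(1−p) = 5p + 1; against C2: (-6)p + 6(1−p) = −12p + 6.
Setting these equal: 5p + 1 = −12p + 6 ⇒ 17p = 5 ⇒ p = 5/17, and the value is (5)·(5/17) + 1 = 42/17.
For General C: with q = P(C1), equating Up's and Down's payoffs gives 12q − 6 = −5q + 6 ⇒ q = 12/17.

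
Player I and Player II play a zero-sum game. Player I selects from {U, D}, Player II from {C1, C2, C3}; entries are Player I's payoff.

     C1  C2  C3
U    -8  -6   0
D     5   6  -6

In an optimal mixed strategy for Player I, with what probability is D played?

Row minima: U → -8, D → -6; maximin = -6.
Column maxima: C1 → 5, C2 → 6, C3 → 0; minimax = 0.
-6 ≠ 0, so there is no saddle point; optimal play is mixed.
C2 is strictly dominated by C1 (it gives Player I strictly more in every row), so Player II never plays it.
On the remaining 2×2 (U, D vs C1, C3):
Let Player I play U with probability p. Expected payoff against C1: (-8)p + 5(1−p) = −13p + 5; against C3: 0p + (-6)(1−p) = 6p − 6.
Setting these equal: −13p + 5 = 6p − 6 ⇒ −19p = -11 ⇒ p = 11/19, and the value is (-13)·(11/19) + 5 = -48/19.
For Player II: with q = P(C1), equating U's and D's payoffs gives −8q = 11q − 6 ⇒ q = 6/19.

8/19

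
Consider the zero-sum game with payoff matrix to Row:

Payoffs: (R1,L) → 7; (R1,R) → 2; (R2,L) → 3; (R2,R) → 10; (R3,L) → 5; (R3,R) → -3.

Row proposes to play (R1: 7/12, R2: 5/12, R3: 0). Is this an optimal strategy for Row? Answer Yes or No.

Yes

Against L this mix gives (7/12)·7 + (5/12)·3 = 16/3.
Against R this mix gives (7/12)·2 + (5/12)·10 = 16/3.
All of Column's active replies (L, R) yield 16/3, and no column does worse for Row. The mix makes Column indifferent and guarantees 16/3, so it is optimal.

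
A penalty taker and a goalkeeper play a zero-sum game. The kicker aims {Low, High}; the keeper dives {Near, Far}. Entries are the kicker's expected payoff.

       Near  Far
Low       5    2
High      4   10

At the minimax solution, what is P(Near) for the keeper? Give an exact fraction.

Row minima: Low → 2, High → 4; maximin = 4.
Column maxima: Near → 5, Far → 10; minimax = 5.
4 ≠ 5, so there is no saddle point; optimal play is mixed.
Let the kicker play Low with probability p. Expected payoff against Near: 5p + 4(1−p) = p + 4; against Far: 2p + 10(1−p) = −8p + 10.
Setting these equal: p + 4 = −8p + 10 ⇒ 9p = 6 ⇒ p = 2/3, and the value is (1)·(2/3) + 4 = 14/3.
For the keeper: with q = P(Near), equating Low's and High's payoffs gives 3q + 2 = −6q + 10 ⇒ q = 8/9.

8/9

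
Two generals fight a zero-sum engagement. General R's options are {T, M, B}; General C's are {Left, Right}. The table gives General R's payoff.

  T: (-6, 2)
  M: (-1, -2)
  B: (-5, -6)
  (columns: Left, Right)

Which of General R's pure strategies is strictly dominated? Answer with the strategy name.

M gives a strictly higher payoff than B against every column: -1 > -5, -2 > -6.
So B is strictly dominated and General R never plays it.

B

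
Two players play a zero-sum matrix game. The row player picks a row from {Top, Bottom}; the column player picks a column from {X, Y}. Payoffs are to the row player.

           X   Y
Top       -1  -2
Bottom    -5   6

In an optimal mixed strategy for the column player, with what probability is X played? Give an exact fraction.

2/3

Row minima: Top → -2, Bottom → -5; maximin = -2.
Column maxima: X → -1, Y → 6; minimax = -1.
-2 ≠ -1, so there is no saddle point; optimal play is mixed.
Let the row player play Top with probability p. Expected payoff against X: (-1)p + (-5)(1−p) = 4p − 5; against Y: (-2)p + 6(1−p) = −8p + 6.
Setting these equal: 4p − 5 = −8p + 6 ⇒ 12p = 11 ⇒ p = 11/12, and the value is (4)·(11/12) − 5 = -4/3.
For the column player: with q = P(X), equating Top's and Bottom's payoffs gives q − 2 = −11q + 6 ⇒ q = 2/3.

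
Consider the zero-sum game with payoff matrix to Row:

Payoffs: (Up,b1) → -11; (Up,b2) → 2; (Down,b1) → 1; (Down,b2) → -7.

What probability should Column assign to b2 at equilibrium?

Row minima: Up → -11, Down → -7; maximin = -7.
Column maxima: b1 → 1, b2 → 2; minimax = 1.
-7 ≠ 1, so there is no saddle point; optimal play is mixed.
Let Row play Up with probability p. Expected payoff against b1: (-11)p + 1(1−p) = −12p + 1; against b2: 2p + (-7)(1−p) = 9p − 7.
Setting these equal: −12p + 1 = 9p − 7 ⇒ −21p = -8 ⇒ p = 8/21, and the value is (-12)·(8/21) + 1 = -25/7.
For Column: with q = P(b1), equating Up's and Down's payoffs gives −13q + 2 = 8q − 7 ⇒ q = 3/7.

4/7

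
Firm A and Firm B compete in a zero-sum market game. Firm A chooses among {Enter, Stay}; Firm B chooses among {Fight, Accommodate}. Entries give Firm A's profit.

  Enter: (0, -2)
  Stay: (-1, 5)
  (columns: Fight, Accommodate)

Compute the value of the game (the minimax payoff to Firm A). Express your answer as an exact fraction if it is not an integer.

Row minima: Enter → -2, Stay → -1; maximin = -1.
Column maxima: Fight → 0, Accommodate → 5; minimax = 0.
-1 ≠ 0, so there is no saddle point; optimal play is mixed.
Let Firm A play Enter with probability p. Expected payoff against Fight: 0p + (-1)(1−p) = p − 1; against Accommodate: (-2)p + 5(1−p) = −7p + 5.
Setting these equal: p − 1 = −7p + 5 ⇒ 8p = 6 ⇒ p = 3/4, and the value is (1)·(3/4) − 1 = -1/4.
For Firm B: with q = P(Fight), equating Enter's and Stay's payoffs gives 2q − 2 = −6q + 5 ⇒ q = 7/8.

-1/4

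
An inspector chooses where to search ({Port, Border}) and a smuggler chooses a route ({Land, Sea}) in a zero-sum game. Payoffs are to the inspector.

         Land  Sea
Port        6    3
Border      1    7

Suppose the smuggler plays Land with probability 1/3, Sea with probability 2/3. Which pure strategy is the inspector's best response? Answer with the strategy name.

Border

Expected payoff of Port: (1/3)·6 + (2/3)·3 = 4.
Expected payoff of Border: (1/3)·1 + (2/3)·7 = 5.
The largest is 5, so the inspector's best response is Border.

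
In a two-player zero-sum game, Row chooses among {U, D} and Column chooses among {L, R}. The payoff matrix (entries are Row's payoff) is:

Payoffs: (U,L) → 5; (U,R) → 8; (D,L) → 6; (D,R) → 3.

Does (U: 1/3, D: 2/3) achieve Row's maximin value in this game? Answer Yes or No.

Against L this mix gives (1/3)·5 + (2/3)·6 = 17/3.
Against R this mix gives (1/3)·8 + (2/3)·3 = 14/3.
Column will play R, holding Row to 14/3. Shifting weight toward the row that does better against R would raise this floor (the equalizing mix achieves 11/2 against both R and L), so the proposed strategy is not optimal.

No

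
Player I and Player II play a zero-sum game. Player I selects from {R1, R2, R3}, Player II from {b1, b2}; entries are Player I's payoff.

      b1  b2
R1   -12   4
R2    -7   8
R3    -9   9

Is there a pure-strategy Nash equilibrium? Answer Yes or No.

Row minima: R1 → -12, R2 → -7, R3 → -9; maximin = -7.
Column maxima: b1 → -7, b2 → 9; minimax = -7.
maximin = minimax = -7, so a saddle point exists.

Yes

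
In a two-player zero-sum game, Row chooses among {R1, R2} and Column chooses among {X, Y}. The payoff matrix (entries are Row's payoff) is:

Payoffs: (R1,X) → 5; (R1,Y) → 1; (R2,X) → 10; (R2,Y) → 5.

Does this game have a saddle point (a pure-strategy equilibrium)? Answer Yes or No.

Yes

Row minima: R1 → 1, R2 → 5; maximin = 5.
Column maxima: X → 10, Y → 5; minimax = 5.
maximin = minimax = 5, so a saddle point exists.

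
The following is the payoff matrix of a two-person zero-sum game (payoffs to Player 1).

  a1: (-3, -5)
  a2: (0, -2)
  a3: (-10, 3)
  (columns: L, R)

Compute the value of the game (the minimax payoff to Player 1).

Row minima: a1 → -5, a2 → -2, a3 → -10; maximin = -2.
Column maxima: L → 0, R → 3; minimax = 0.
-2 ≠ 0, so there is no saddle point; optimal play is mixed.
a1 is strictly dominated by a2, so Player 1 never plays it.
On the remaining 2×2 (a2, a3 vs L, R):
Let Player 1 play a2 with probability p. Expected payoff against L: 0p + (-10)(1−p) = 10p − 10; against R: (-2)p + 3(1−p) = −5p + 3.
Setting these equal: 10p − 10 = −5p + 3 ⇒ 15p = 13 ⇒ p = 13/15, and the value is (10)·(13/15) − 10 = -4/3.
For Player 2: with q = P(L), equating a2's and a3's payoffs gives 2q − 2 = −13q + 3 ⇒ q = 1/3.

-4/3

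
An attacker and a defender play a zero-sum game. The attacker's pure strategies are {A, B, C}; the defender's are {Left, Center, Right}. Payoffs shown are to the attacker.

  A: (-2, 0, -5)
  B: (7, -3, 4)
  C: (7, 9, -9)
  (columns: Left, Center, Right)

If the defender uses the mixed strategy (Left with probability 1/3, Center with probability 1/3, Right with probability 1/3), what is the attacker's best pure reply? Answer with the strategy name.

B

Expected payoff of A: (1/3)·(-2) + (1/3)·0 + (1/3)·(-5) = -7/3.
Expected payoff of B: (1/3)·7 + (1/3)·(-3) + (1/3)·4 = 8/3.
Expected payoff of C: (1/3)·7 + (1/3)·9 + (1/3)·(-9) = 7/3.
The largest is 8/3, so the attacker's best response is B.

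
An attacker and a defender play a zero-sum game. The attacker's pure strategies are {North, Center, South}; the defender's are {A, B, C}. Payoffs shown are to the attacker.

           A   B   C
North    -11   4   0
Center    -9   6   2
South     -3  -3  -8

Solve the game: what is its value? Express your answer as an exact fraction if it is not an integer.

-39/8

Row minima: North → -11, Center → -9, South → -8; maximin = -8.
Column maxima: A → -3, B → 6, C → 2; minimax = -3.
-8 ≠ -3, so there is no saddle point; optimal play is mixed.
North is strictly dominated by Center, so the attacker never plays it.
B is strictly dominated by C (it gives the attacker strictly more in every row), so the defender never plays it.
On the remaining 2×2 (Center, South vs A, C):
Let the attacker play Center with probability p. Expected payoff against A: (-9)p + (-3)(1−p) = −6p − 3; against C: 2p + (-8)(1−p) = 10p − 8.
Setting these equal: −6p − 3 = 10p − 8 ⇒ −16p = -5 ⇒ p = 5/16, and the value is (-6)·(5/16) − 3 = -39/8.
For the defender: with q = P(A), equating Center's and South's payoffs gives −11q + 2 = 5q − 8 ⇒ q = 5/8.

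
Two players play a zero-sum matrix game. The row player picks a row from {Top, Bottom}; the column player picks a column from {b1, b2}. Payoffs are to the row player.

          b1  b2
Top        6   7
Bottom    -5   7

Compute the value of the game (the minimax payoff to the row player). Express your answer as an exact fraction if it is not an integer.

6

Row minima: Top → 6, Bottom → -5; maximin = 6.
Column maxima: b1 → 6, b2 → 7; minimax = 6.
Since maximin = minimax = 6, there is a saddle point and the value is 6.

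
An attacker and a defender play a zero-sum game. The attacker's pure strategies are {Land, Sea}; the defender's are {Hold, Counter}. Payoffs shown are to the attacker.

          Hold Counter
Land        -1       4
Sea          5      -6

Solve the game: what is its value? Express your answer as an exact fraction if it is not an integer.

7/8

Row minima: Land → -1, Sea → -6; maximin = -1.
Column maxima: Hold → 5, Counter → 4; minimax = 4.
-1 ≠ 4, so there is no saddle point; optimal play is mixed.
Let the attacker play Land with probability p. Expected payoff against Hold: (-1)p + 5(1−p) = −6p + 5; against Counter: 4p + (-6)(1−p) = 10p − 6.
Setting these equal: −6p + 5 = 10p − 6 ⇒ −16p = -11 ⇒ p = 11/16, and the value is (-6)·(11/16) + 5 = 7/8.
For the defender: with q = P(Hold), equating Land's and Sea's payoffs gives −5q + 4 = 11q − 6 ⇒ q = 5/8.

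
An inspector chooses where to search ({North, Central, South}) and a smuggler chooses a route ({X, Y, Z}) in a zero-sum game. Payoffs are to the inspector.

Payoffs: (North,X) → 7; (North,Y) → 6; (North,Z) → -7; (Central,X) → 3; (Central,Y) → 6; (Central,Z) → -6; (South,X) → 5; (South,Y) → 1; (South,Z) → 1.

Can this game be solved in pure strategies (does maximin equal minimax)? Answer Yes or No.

Yes

Row minima: North → -7, Central → -6, South → 1; maximin = 1.
Column maxima: X → 7, Y → 6, Z → 1; minimax = 1.
maximin = minimax = 1, so a saddle point exists.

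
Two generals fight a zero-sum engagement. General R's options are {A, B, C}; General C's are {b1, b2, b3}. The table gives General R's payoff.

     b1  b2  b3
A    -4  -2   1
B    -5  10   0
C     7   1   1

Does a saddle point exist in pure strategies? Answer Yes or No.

Yes

Row minima: A → -4, B → -5, C → 1; maximin = 1.
Column maxima: b1 → 7, b2 → 10, b3 → 1; minimax = 1.
maximin = minimax = 1, so a saddle point exists.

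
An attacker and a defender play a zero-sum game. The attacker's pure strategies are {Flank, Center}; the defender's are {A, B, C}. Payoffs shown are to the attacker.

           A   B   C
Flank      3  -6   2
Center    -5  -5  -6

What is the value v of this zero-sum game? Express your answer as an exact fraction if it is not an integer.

-46/9

Row minima: Flank → -6, Center → -6; maximin = -6.
Column maxima: A → 3, B → -5, C → 2; minimax = -5.
-6 ≠ -5, so there is no saddle point; optimal play is mixed.
A is strictly dominated by C (it gives the attacker strictly more in every row), so the defender never plays it.
On the remaining 2×2 (Flank, Center vs B, C):
Let the attacker play Flank with probability p. Expected payoff against B: (-6)p + (-5)(1−p) = −p − 5; against C: 2p + (-6)(1−p) = 8p − 6.
Setting these equal: −p − 5 = 8p − 6 ⇒ −9p = -1 ⇒ p = 1/9, and the value is (-1)·(1/9) − 5 = -46/9.
For the defender: with q = P(B), equating Flank's and Center's payoffs gives −8q + 2 = q − 6 ⇒ q = 8/9.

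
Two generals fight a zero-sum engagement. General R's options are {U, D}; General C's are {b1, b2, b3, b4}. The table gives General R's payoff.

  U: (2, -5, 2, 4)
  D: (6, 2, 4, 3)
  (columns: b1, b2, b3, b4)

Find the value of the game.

Row minima: U → -5, D → 2; maximin = 2.
Column maxima: b1 → 6, b2 → 2, b3 → 4, b4 → 4; minimax = 2.
Since maximin = minimax = 2, there is a saddle point and the value is 2.

2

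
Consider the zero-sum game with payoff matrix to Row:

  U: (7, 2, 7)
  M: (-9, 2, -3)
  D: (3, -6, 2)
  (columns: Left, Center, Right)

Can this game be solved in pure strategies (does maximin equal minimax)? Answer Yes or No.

Yes

Row minima: U → 2, M → -9, D → -6; maximin = 2.
Column maxima: Left → 7, Center → 2, Right → 7; minimax = 2.
maximin = minimax = 2, so a saddle point exists.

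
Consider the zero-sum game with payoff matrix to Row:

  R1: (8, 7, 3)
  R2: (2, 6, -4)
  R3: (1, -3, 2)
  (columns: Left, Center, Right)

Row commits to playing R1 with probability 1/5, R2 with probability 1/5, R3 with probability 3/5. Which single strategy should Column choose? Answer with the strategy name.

Center

If Column plays Left, Row's expected payoff is (1/5)·8 + (1/5)·2 + (3/5)·1 = 13/5.
If Column plays Center, Row's expected payoff is (1/5)·7 + (1/5)·6 + (3/5)·(-3) = 4/5.
If Column plays Right, Row's expected payoff is (1/5)·3 + (1/5)·(-4) + (3/5)·2 = 1.
Column minimizes Row's payoff; the smallest is 4/5, so the best response is Center.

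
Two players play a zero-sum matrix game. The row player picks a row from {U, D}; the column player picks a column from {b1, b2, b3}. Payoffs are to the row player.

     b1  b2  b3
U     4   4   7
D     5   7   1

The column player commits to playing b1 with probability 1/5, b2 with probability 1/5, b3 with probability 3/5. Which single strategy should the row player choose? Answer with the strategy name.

U

Expected payoff of U: (1/5)·4 + (1/5)·4 + (3/5)·7 = 29/5.
Expected payoff of D: (1/5)·5 + (1/5)·7 + (3/5)·1 = 3.
The largest is 29/5, so the row player's best response is U.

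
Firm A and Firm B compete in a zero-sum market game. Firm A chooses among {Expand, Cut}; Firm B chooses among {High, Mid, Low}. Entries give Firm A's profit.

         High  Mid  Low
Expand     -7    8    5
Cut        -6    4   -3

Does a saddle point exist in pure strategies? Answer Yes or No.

Yes

Row minima: Expand → -7, Cut → -6; maximin = -6.
Column maxima: High → -6, Mid → 8, Low → 5; minimax = -6.
maximin = minimax = -6, so a saddle point exists.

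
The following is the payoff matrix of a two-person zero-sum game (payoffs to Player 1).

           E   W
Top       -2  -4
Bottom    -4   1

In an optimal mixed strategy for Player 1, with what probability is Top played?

5/7

Row minima: Top → -4, Bottom → -4; maximin = -4.
Column maxima: E → -2, W → 1; minimax = -2.
-4 ≠ -2, so there is no saddle point; optimal play is mixed.
Let Player 1 play Top with probability p. Expected payoff against E: (-2)p + (-4)(1−p) = 2p − 4; against W: (-4)p + 1(1−p) = −5p + 1.
Setting these equal: 2p − 4 = −5p + 1 ⇒ 7p = 5 ⇒ p = 5/7, and the value is (2)·(5/7) − 4 = -18/7.
For Player 2: with q = P(E), equating Top's and Bottom's payoffs gives 2q − 4 = −5q + 1 ⇒ q = 5/7.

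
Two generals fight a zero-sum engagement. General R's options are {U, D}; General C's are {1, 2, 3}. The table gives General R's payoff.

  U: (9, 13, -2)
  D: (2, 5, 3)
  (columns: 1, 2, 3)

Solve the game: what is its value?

31/12

Row minima: U → -2, D → 2; maximin = 2.
Column maxima: 1 → 9, 2 → 13, 3 → 3; minimax = 3.
2 ≠ 3, so there is no saddle point; optimal play is mixed.
2 is strictly dominated by 1 (it gives General R strictly more in every row), so General C never plays it.
On the remaining 2×2 (U, D vs 1, 3):
Let General R play U with probability p. Expected payoff against 1: 9p + 2(1−p) = 7p + 2; against 3: (-2)p + 3(1−p) = −5p + 3.
Setting these equal: 7p + 2 = −5p + 3 ⇒ 12p = 1 ⇒ p = 1/12, and the value is (7)·(1/12) + 2 = 31/12.
For General C: with q = P(1), equating U's and D's payoffs gives 11q − 2 = −q + 3 ⇒ q = 5/12.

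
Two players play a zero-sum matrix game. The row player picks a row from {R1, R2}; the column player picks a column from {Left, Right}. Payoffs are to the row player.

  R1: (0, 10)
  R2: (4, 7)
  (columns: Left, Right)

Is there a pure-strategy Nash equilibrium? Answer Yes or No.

Yes

Row minima: R1 → 0, R2 → 4; maximin = 4.
Column maxima: Left → 4, Right → 10; minimax = 4.
maximin = minimax = 4, so a saddle point exists.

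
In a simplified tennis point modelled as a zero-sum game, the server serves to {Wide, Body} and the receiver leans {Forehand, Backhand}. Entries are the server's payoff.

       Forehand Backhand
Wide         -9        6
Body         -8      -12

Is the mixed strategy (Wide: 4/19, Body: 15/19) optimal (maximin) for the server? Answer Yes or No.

Against Forehand this mix gives (4/19)·(-9) + (15/19)·(-8) = -156/19.
Against Backhand this mix gives (4/19)·6 + (15/19)·(-12) = -156/19.
All of the receiver's active replies (Forehand, Backhand) yield -156/19, and no column does worse for the server. The mix makes the receiver indifferent and guarantees -156/19, so it is optimal.

Yes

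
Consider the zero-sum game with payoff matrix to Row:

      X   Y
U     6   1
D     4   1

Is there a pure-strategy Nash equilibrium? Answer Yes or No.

Row minima: U → 1, D → 1; maximin = 1.
Column maxima: X → 6, Y → 1; minimax = 1.
maximin = minimax = 1, so a saddle point exists.

Yes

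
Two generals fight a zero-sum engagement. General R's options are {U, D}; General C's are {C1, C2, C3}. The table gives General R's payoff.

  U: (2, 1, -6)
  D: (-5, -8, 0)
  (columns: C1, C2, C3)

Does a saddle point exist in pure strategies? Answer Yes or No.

No

Row minima: U → -6, D → -8; maximin = -6.
Column maxima: C1 → 2, C2 → 1, C3 → 0; minimax = 0.
-6 ≠ 0, so no pure-strategy equilibrium exists.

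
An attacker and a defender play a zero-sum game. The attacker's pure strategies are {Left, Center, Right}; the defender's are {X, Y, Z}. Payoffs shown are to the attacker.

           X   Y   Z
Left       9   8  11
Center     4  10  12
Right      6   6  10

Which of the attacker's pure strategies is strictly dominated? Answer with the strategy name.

Left gives a strictly higher payoff than Right against every column: 9 > 6, 8 > 6, 11 > 10.
So Right is strictly dominated and the attacker never plays it.

Right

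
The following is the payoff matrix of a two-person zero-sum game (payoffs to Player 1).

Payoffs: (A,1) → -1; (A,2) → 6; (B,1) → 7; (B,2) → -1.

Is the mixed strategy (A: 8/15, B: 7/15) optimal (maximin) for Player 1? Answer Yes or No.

Against 1 this mix gives (8/15)·(-1) + (7/15)·7 = 41/15.
Against 2 this mix gives (8/15)·6 + (7/15)·(-1) = 41/15.
All of Player 2's active replies (1, 2) yield 41/15, and no column does worse for Player 1. The mix makes Player 2 indifferent and guarantees 41/15, so it is optimal.

Yes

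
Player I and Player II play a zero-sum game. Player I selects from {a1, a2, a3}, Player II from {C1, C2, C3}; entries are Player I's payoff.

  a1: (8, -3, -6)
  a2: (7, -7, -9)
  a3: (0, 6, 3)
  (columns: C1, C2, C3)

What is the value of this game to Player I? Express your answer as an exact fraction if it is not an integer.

Row minima: a1 → -6, a2 → -9, a3 → 0; maximin = 0.
Column maxima: C1 → 8, C2 → 6, C3 → 3; minimax = 3.
0 ≠ 3, so there is no saddle point; optimal play is mixed.
a2 is strictly dominated by a1, so Player I never plays it.
C2 is strictly dominated by C3 (it gives Player I strictly more in every row), so Player II never plays it.
On the remaining 2×2 (a1, a3 vs C1, C3):
Let Player I play a1 with probability p. Expected payoff against C1: 8p + 0(1−p) = 8p; against C3: (-6)p + 3(1−p) = −9p + 3.
Setting these equal: 8p = −9p + 3 ⇒ 17p = 3 ⇒ p = 3/17, and the value is (8)·(3/17) = 24/17.
For Player II: with q = P(C1), equating a1's and a3's payoffs gives 14q − 6 = −3q + 3 ⇒ q = 9/17.

24/17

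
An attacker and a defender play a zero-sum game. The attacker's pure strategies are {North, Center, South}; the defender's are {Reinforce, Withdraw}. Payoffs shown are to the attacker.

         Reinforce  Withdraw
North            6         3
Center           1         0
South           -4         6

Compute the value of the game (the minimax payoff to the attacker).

48/13

Row minima: North → 3, Center → 0, South → -4; maximin = 3.
Column maxima: Reinforce → 6, Withdraw → 6; minimax = 6.
3 ≠ 6, so there is no saddle point; optimal play is mixed.
Center is strictly dominated by North, so the attacker never plays it.
On the remaining 2×2 (North, South vs Reinforce, Withdraw):
Let the attacker play North with probability p. Expected payoff against Reinforce: 6p + (-4)(1−p) = 10p − 4; against Withdraw: 3p + 6(1−p) = −3p + 6.
Setting these equal: 10p − 4 = −3p + 6 ⇒ 13p = 10 ⇒ p = 10/13, and the value is (10)·(10/13) − 4 = 48/13.
For the defender: with q = P(Reinforce), equating North's and South's payoffs gives 3q + 3 = −10q + 6 ⇒ q = 3/13.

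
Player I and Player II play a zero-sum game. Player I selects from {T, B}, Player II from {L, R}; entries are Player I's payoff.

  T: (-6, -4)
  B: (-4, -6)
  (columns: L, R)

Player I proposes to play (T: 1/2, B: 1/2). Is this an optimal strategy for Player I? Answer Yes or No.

Yes

Against L this mix gives (1/2)·(-6) + (1/2)·(-4) = -5.
Against R this mix gives (1/2)·(-4) + (1/2)·(-6) = -5.
All of Player II's active replies (L, R) yield -5, and no column does worse for Player I. The mix makes Player II indifferent and guarantees -5, so it is optimal.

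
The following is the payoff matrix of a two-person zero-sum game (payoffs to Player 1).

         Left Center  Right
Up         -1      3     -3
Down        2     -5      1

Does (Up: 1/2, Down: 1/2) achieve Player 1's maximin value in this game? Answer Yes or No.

Yes

Against Left this mix gives (1/2)·(-1) + (1/2)·2 = 1/2.
Against Center this mix gives (1/2)·3 + (1/2)·(-5) = -1.
Against Right this mix gives (1/2)·(-3) + (1/2)·1 = -1.
All of Player 2's active replies (Center, Right) yield -1, and no column does worse for Player 1. The mix makes Player 2 indifferent and guarantees -1, so it is optimal.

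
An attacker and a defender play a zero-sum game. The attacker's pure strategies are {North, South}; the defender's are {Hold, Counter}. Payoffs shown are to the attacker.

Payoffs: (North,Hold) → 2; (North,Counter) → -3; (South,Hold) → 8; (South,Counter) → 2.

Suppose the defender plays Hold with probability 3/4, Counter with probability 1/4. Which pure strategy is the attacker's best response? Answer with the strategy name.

Expected payoff of North: (3/4)·2 + (1/4)·(-3) = 3/4.
Expected payoff of South: (3/4)·8 + (1/4)·2 = 13/2.
The largest is 13/2, so the attacker's best response is South.

South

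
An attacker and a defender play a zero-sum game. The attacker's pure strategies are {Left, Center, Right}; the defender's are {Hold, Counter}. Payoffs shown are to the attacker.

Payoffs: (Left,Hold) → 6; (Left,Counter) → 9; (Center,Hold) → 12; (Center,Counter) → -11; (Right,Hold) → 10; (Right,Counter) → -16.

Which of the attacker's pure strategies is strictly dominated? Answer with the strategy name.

Center gives a strictly higher payoff than Right against every column: 12 > 10, -11 > -16.
So Right is strictly dominated and the attacker never plays it.

Right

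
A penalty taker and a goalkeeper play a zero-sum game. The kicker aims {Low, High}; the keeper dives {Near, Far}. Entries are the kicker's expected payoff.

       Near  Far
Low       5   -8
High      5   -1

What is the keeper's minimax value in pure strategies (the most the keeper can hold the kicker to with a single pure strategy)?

-1

Column maxima: Near → 5, Far → -1.
The smallest of these is -1.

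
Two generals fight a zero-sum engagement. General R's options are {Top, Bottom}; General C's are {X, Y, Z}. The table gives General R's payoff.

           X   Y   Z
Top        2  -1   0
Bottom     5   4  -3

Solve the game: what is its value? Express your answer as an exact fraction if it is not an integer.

-3/8

Row minima: Top → -1, Bottom → -3; maximin = -1.
Column maxima: X → 5, Y → 4, Z → 0; minimax = 0.
-1 ≠ 0, so there is no saddle point; optimal play is mixed.
X is strictly dominated by Y (it gives General R strictly more in every row), so General C never plays it.
On the remaining 2×2 (Top, Bottom vs Y, Z):
Let General R play Top with probability p. Expected payoff against Y: (-1)p + 4(1−p) = −5p + 4; against Z: 0p + (-3)(1−p) = 3p − 3.
Setting these equal: −5p + 4 = 3p − 3 ⇒ −8p = -7 ⇒ p = 7/8, and the value is (-5)·(7/8) + 4 = -3/8.
For General C: with q = P(Y), equating Top's and Bottom's payoffs gives −q = 7q − 3 ⇒ q = 3/8.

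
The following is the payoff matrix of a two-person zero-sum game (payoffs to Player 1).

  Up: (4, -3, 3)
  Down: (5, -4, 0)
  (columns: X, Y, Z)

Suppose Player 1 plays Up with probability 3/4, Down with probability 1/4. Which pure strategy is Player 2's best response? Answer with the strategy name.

If Player 2 plays X, Player 1's expected payoff is (3/4)·4 + (1/4)·5 = 17/4.
If Player 2 plays Y, Player 1's expected payoff is (3/4)·(-3) + (1/4)·(-4) = -13/4.
If Player 2 plays Z, Player 1's expected payoff is (3/4)·3 + (1/4)·0 = 9/4.
Player 2 minimizes Player 1's payoff; the smallest is -13/4, so the best response is Y.

Y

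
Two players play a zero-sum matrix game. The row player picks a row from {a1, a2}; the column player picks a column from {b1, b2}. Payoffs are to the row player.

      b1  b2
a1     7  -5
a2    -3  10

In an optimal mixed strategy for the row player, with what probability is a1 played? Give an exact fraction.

Row minima: a1 → -5, a2 → -3; maximin = -3.
Column maxima: b1 → 7, b2 → 10; minimax = 7.
-3 ≠ 7, so there is no saddle point; optimal play is mixed.
Let the row player play a1 with probability p. Expected payoff against b1: 7p + (-3)(1−p) = 10p − 3; against b2: (-5)p + 10(1−p) = −15p + 10.
Setting these equal: 10p − 3 = −15p + 10 ⇒ 25p = 13 ⇒ p = 13/25, and the value is (10)·(13/25) − 3 = 11/5.
For the column player: with q = P(b1), equating a1's and a2's payoffs gives 12q − 5 = −13q + 10 ⇒ q = 3/5.

13/25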